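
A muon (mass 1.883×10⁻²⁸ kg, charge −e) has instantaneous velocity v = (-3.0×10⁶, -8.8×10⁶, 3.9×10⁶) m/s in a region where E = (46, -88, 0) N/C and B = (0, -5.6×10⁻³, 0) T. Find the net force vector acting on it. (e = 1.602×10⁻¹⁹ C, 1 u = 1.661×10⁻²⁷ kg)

F ≈ (-3.51×10⁻¹⁵, 1.41×10⁻¹⁷, -2.69×10⁻¹⁵) N

v×B = (2.18×10⁴, 0, 1.68×10⁴) N/C.
E + v×B = (2.19×10⁴, -88.0, 1.68×10⁴) N/C.
F = q(E + v×B) = (−1.602×10⁻¹⁹ C)·(2.19×10⁴, -88.0, 1.68×10⁴) = (-3.51×10⁻¹⁵, 1.41×10⁻¹⁷, -2.69×10⁻¹⁵) N.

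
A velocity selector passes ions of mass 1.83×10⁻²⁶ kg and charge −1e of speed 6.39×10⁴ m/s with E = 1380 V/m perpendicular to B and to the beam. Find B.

Balance of forces in the selector: qE = qvB ⇒ B = E/v.
B = 1380/6.39×10⁴ = 0.0216 T.

B = 0.0216 T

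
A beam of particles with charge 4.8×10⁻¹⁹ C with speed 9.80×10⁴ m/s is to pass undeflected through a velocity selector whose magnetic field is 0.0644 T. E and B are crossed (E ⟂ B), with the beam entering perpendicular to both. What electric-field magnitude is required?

For straight-line motion qE = qvB, so E = vB.
E = 9.80×10⁴ × 0.0644 = 6310 V/m.

E = 6310 V/m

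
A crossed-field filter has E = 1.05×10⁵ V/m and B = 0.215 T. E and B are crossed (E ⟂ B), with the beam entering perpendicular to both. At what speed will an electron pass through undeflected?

Zero net Lorentz force requires |qE| = |q v×B|, i.e. E = vB.
v = E/B = 1.05×10⁵/0.215 = 4.88×10⁵ m/s.

v = 4.88×10⁵ m/s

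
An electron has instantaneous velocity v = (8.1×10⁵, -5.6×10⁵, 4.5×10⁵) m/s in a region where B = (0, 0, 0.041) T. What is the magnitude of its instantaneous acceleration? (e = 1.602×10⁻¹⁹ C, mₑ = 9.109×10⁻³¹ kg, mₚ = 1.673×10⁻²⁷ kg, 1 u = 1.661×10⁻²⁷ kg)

|a| ≈ 7.10×10¹⁵ m/s²

v×B = (-2.30×10⁴, -3.32×10⁴, 0) N/C.
F = q v×B = (−1.602×10⁻¹⁹ C)·(-2.30×10⁴, -3.32×10⁴, 0) = (3.68×10⁻¹⁵, 5.32×10⁻¹⁵, 0) N.
|a| = |F|/m = 6.468×10⁻¹⁵/9.109×10⁻³¹ ≈ 7.10×10¹⁵ m/s².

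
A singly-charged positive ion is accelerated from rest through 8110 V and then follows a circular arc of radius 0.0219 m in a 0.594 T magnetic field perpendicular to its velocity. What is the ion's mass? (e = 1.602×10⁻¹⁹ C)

Combine |q|V = ½mv² and r = mv/(|q|B): eliminate v to get m = qB²r²/(2V).
m = (1.602×10⁻¹⁹)(0.594)²(0.0219)²/(2·8110) ≈ 1.67×10⁻²⁷ kg.

m ≈ 1.67×10⁻²⁷ kg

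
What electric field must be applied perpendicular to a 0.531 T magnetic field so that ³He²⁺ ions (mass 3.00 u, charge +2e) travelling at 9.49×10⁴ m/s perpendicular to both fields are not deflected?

For straight-line motion qE = qvB, so E = vB.
E = 9.49×10⁴ × 0.531 = 5.04×10⁴ V/m.

E = 5.04×10⁴ V/m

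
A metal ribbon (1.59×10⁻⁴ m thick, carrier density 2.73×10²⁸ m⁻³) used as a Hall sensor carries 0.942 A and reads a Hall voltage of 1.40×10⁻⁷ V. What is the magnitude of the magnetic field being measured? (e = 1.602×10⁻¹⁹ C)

From V_H = IB/(n e t), B = V_H n e t / I.
B = (1.40×10⁻⁷)(2.73×10²⁸)(1.602×10⁻¹⁹)(1.59×10⁻⁴)/0.942 ≈ 0.103 T.

B ≈ 0.103 T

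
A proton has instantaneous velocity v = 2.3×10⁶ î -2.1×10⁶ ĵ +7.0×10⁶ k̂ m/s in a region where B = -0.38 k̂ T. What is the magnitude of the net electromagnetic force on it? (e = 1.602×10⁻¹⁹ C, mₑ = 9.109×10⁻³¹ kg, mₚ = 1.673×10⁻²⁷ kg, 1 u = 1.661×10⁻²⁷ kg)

|F| ≈ 1.90×10⁻¹³ N

v×B = (7.98×10⁵, 8.74×10⁵, 0) N/C.
F = q v×B = (1.602×10⁻¹⁹ C)·(7.98×10⁵, 8.74×10⁵, 0) = (1.28×10⁻¹³, 1.40×10⁻¹³, 0) N.
|F| = 1.90×10⁻¹³ N.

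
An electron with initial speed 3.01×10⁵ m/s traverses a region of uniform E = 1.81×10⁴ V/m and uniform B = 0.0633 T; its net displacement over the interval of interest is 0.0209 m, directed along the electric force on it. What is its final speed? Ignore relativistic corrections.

v_f ≈ 1.15×10⁷ m/s

B does no work; ΔKE = |q|E d.
½mv_f² = ½mv₀² + |q|Ed = ½(9.109×10⁻³¹)(3.01×10⁵)² + (1.602×10⁻¹⁹)(1.81×10⁴)(0.0209) ≈ 4.126×10⁻²⁰ J + 6.060×10⁻¹⁷ J ≈ 6.064×10⁻¹⁷ J.
v_f = √(2·6.064×10⁻¹⁷/9.109×10⁻³¹) ≈ 1.15×10⁷ m/s.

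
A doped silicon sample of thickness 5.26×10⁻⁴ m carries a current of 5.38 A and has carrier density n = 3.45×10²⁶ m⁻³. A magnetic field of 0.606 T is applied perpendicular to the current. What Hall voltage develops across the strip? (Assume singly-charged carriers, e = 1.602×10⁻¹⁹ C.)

V_H ≈ 1.12×10⁻⁴ V

V_H = IB/(n e t).
V_H = (5.38)(0.606)/((3.45×10²⁶)(1.602×10⁻¹⁹)(5.26×10⁻⁴)) ≈ 1.12×10⁻⁴ V.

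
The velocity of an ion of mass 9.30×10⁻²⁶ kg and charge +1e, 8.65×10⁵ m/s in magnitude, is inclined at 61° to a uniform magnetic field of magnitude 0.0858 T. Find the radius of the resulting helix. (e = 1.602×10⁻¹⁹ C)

v⊥ = v sinθ = 8.65×10⁵·sin61° ≈ 7.565×10⁵ m/s.
r = m v⊥/(|q|B) = (9.30×10⁻²⁶)(7.565×10⁵)/((1.602×10⁻¹⁹)(0.0858)) ≈ 5.12 m.

r ≈ 5.12 m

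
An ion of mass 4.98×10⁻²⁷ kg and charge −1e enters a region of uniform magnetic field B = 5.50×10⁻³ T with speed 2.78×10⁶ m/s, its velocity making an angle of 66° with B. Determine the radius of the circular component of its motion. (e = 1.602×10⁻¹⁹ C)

v⊥ = v sinθ = 2.78×10⁶·sin66° ≈ 2.540×10⁶ m/s.
r = m v⊥/(|q|B) = (4.98×10⁻²⁷)(2.540×10⁶)/((1.602×10⁻¹⁹)(5.50×10⁻³)) ≈ 14.4 m.

r ≈ 14.4 m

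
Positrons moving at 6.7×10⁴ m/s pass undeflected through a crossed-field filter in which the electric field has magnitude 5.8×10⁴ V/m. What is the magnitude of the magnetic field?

B = 0.87 T

Balance of forces in the selector: qE = qvB ⇒ B = E/v.
B = 5.8×10⁴/6.7×10⁴ = 0.87 T.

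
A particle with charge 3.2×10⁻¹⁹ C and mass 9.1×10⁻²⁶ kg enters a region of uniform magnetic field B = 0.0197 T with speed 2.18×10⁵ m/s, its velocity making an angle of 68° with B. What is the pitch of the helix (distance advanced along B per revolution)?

v∥ = v cosθ = 2.18×10⁵·cos68° ≈ 8.166×10⁴ m/s.
T = 2πm/(|q|B) = 2π(9.1×10⁻²⁶)/((3.2×10⁻¹⁹)(0.0197)) ≈ 9.070×10⁻⁵ s.
pitch = v∥ T = (8.166×10⁴)(9.070×10⁻⁵) ≈ 7.41 m.

p ≈ 7.41 m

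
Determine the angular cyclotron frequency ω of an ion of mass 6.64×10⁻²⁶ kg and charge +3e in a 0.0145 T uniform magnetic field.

ω = |q|B/m.
ω = (4.806×10⁻¹⁹)(0.0145)/6.64×10⁻²⁶ ≈ 1.05×10⁵ rad/s.

ω ≈ 1.05×10⁵ rad/s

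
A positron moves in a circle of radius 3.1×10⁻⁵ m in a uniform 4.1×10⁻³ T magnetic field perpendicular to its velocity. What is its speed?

v ≈ 2.2×10⁴ m/s

From |q|vB = mv²/r, v = |q|Br/m.
v = (1.602×10⁻¹⁹)(4.1×10⁻³)(3.1×10⁻⁵)/9.109×10⁻³¹ ≈ 2.2×10⁴ m/s.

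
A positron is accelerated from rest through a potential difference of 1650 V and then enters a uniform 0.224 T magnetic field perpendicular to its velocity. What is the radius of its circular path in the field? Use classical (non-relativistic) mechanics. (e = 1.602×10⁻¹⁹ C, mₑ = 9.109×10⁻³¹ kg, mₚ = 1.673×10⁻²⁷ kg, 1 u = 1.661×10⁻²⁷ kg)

Acceleration: |q|V = ½mv² ⇒ v = √(2|q|V/m) = √(2·1.602×10⁻¹⁹·1650/9.109×10⁻³¹) ≈ 2.409×10⁷ m/s.
In the field: r = mv/(|q|B) = (9.109×10⁻³¹)(2.409×10⁷)/((1.602×10⁻¹⁹)(0.224)) ≈ 6.12×10⁻⁴ m.

r ≈ 6.12×10⁻⁴ m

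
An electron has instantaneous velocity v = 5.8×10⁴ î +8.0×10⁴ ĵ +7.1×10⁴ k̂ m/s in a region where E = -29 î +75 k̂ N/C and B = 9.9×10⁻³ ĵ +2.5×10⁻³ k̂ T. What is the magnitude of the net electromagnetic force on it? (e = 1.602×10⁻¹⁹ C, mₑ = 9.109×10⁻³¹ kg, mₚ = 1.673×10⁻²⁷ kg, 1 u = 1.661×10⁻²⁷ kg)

|F| ≈ 1.36×10⁻¹⁶ N

v×B = (-503, -145, 574) N/C.
E + v×B = (-532, -145, 649) N/C.
F = q(E + v×B) = (−1.602×10⁻¹⁹ C)·(-532, -145, 649) = (8.52×10⁻¹⁷, 2.32×10⁻¹⁷, -1.04×10⁻¹⁶) N.
|F| = 1.36×10⁻¹⁶ N.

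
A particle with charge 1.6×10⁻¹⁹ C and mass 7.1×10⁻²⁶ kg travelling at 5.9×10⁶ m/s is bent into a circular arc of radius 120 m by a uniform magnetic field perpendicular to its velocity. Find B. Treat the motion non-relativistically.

B ≈ 0.022 T

From |q|vB = mv²/r, B = mv/(|q|r).
B = (7.1×10⁻²⁶)(5.9×10⁶)/((1.6×10⁻¹⁹)(120)) ≈ 0.022 T.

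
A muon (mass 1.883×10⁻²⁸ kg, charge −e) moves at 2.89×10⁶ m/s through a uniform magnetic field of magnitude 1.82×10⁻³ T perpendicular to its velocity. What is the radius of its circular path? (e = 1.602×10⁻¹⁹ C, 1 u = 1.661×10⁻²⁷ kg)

The magnetic force provides the centripetal force: |q|vB = mv²/r.
r = mv/(|q|B) = (1.883×10⁻²⁸)(2.89×10⁶)/((1.602×10⁻¹⁹)(1.82×10⁻³)) ≈ 1.87 m.

r ≈ 1.87 m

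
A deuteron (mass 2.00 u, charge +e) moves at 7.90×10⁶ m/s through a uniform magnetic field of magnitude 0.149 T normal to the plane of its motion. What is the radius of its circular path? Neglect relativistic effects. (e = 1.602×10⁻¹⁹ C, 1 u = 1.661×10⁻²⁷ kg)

The magnetic force provides the centripetal force: |q|vB = mv²/r.
r = mv/(|q|B) = (3.322×10⁻²⁷)(7.90×10⁶)/((1.602×10⁻¹⁹)(0.149)) ≈ 1.10 m.

r ≈ 1.10 m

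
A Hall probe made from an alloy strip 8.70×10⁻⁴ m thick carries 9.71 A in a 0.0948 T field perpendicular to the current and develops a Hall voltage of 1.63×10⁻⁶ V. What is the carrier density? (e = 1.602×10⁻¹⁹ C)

n ≈ 4.05×10²⁷ m⁻³

From V_H = IB/(n e t), n = IB/(V_H e t).
n = (9.71)(0.0948)/((1.63×10⁻⁶)(1.602×10⁻¹⁹)(8.70×10⁻⁴)) ≈ 4.05×10²⁷ m⁻³.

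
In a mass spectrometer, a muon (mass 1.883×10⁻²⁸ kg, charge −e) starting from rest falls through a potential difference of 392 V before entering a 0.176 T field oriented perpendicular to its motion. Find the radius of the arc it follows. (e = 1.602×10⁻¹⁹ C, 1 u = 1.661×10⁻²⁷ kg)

Acceleration: |q|V = ½mv² ⇒ v = √(2|q|V/m) = √(2·1.602×10⁻¹⁹·392/1.883×10⁻²⁸) ≈ 8.167×10⁵ m/s.
In the field: r = mv/(|q|B) = (1.883×10⁻²⁸)(8.167×10⁵)/((1.602×10⁻¹⁹)(0.176)) ≈ 5.45×10⁻³ m.

r ≈ 5.45×10⁻³ m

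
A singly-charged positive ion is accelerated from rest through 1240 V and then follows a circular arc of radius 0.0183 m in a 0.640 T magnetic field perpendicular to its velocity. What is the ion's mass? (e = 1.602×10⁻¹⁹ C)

Combine |q|V = ½mv² and r = mv/(|q|B): eliminate v to get m = qB²r²/(2V).
m = (1.602×10⁻¹⁹)(0.640)²(0.0183)²/(2·1240) ≈ 8.86×10⁻²⁷ kg.

m ≈ 8.86×10⁻²⁷ kg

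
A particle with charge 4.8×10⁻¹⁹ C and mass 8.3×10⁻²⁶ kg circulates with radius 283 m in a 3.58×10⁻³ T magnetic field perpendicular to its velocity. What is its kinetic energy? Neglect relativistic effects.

v = |q|Br/m, then KE = ½mv² = (qBr)²/(2m).
v = (4.8×10⁻¹⁹)(3.58×10⁻³)(283)/8.3×10⁻²⁶ ≈ 5.859×10⁶ m/s.
KE = ½(8.3×10⁻²⁶)(5.859×10⁶)² ≈ 1.42×10⁻¹² J.

KE ≈ 1.42×10⁻¹² J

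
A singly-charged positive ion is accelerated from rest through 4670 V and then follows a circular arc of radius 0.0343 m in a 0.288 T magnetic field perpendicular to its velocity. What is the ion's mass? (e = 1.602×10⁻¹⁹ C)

m ≈ 1.67×10⁻²⁷ kg

Combine |q|V = ½mv² and r = mv/(|q|B): eliminate v to get m = qB²r²/(2V).
m = (1.602×10⁻¹⁹)(0.288)²(0.0343)²/(2·4670) ≈ 1.67×10⁻²⁷ kg.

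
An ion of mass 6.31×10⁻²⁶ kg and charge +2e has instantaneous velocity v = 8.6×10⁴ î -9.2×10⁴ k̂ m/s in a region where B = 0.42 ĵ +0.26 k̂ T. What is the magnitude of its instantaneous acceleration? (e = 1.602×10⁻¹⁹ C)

|a| ≈ 2.92×10¹¹ m/s²

v×B = (3.86×10⁴, -2.24×10⁴, 3.61×10⁴) N/C.
F = q v×B = (3.204×10⁻¹⁹ C)·(3.86×10⁴, -2.24×10⁴, 3.61×10⁴) = (1.24×10⁻¹⁴, -7.16×10⁻¹⁵, 1.16×10⁻¹⁴) N.
|a| = |F|/m = 1.840×10⁻¹⁴/6.31×10⁻²⁶ ≈ 2.92×10¹¹ m/s².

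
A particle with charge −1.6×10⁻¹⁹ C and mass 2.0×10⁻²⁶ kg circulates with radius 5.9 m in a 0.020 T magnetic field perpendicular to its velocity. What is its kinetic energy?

v = |q|Br/m, then KE = ½mv² = (qBr)²/(2m).
v = (1.6×10⁻¹⁹)(0.020)(5.9)/2.0×10⁻²⁶ ≈ 9.440×10⁵ m/s.
KE = ½(2.0×10⁻²⁶)(9.440×10⁵)² ≈ 8.9×10⁻¹⁵ J = 5.6×10⁴ eV.

KE ≈ 5.6×10⁴ eV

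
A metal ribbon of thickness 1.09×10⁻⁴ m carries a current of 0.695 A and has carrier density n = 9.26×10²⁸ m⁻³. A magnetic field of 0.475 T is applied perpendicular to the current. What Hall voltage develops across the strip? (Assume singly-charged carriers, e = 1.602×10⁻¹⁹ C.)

V_H = IB/(n e t).
V_H = (0.695)(0.475)/((9.26×10²⁸)(1.602×10⁻¹⁹)(1.09×10⁻⁴)) ≈ 2.04×10⁻⁷ V.

V_H ≈ 2.04×10⁻⁷ V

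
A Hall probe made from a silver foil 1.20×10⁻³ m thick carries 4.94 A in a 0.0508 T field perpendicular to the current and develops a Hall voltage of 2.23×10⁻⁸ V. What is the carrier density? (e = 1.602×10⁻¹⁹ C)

n ≈ 5.85×10²⁸ m⁻³

From V_H = IB/(n e t), n = IB/(V_H e t).
n = (4.94)(0.0508)/((2.23×10⁻⁸)(1.602×10⁻¹⁹)(1.20×10⁻³)) ≈ 5.85×10²⁸ m⁻³.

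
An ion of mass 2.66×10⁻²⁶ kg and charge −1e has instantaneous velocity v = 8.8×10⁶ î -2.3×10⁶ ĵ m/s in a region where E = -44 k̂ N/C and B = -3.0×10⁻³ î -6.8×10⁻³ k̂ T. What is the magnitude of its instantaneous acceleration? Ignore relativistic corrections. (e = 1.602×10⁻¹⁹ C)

v×B = (1.56×10⁴, 5.98×10⁴, -6900) N/C.
E + v×B = (1.56×10⁴, 5.98×10⁴, -6940) N/C.
F = q(E + v×B) = (−1.602×10⁻¹⁹ C)·(1.56×10⁴, 5.98×10⁴, -6940) = (-2.51×10⁻¹⁵, -9.59×10⁻¹⁵, 1.11×10⁻¹⁵) N.
|a| = |F|/m = 9.971×10⁻¹⁵/2.66×10⁻²⁶ ≈ 3.75×10¹¹ m/s².

|a| ≈ 3.75×10¹¹ m/s²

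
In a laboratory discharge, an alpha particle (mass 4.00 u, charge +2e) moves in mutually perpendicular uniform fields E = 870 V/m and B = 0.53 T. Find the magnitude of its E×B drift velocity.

v_d ≈ 1600 m/s

In crossed fields the guiding centre drifts at v_d = |E×B|/B² = E/B, independent of charge and mass.
v_d = 870/0.53 = 1600 m/s.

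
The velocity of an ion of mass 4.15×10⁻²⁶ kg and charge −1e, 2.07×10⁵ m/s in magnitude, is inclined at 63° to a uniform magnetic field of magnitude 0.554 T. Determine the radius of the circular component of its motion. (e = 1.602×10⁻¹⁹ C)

r ≈ 0.0862 m

v⊥ = v sinθ = 2.07×10⁵·sin63° ≈ 1.844×10⁵ m/s.
r = m v⊥/(|q|B) = (4.15×10⁻²⁶)(1.844×10⁵)/((1.602×10⁻¹⁹)(0.554)) ≈ 0.0862 m.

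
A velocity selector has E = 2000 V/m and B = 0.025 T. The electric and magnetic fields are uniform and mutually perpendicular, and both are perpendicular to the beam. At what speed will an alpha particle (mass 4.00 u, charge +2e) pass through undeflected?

v = 8.0×10⁴ m/s

Zero net Lorentz force requires |qE| = |q v×B|, i.e. E = vB.
v = E/B = 2000/0.025 = 8.0×10⁴ m/s.
The result is independent of the particle's charge and mass.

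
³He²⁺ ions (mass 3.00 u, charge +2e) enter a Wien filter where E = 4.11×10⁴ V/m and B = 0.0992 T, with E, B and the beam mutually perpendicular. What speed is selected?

For undeflected motion the electric and magnetic forces balance: qE = qvB.
v = E/B = 4.11×10⁴/0.0992 = 4.14×10⁵ m/s.

v = 4.14×10⁵ m/s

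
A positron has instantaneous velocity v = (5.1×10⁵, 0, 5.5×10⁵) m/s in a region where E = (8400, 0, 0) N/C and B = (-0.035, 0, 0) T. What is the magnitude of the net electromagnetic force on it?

|F| ≈ 3.36×10⁻¹⁵ N

v×B = (0, -1.93×10⁴, 0) N/C.
E + v×B = (8400, -1.93×10⁴, 0) N/C.
F = q(E + v×B) = (1.602×10⁻¹⁹ C)·(8400, -1.93×10⁴, 0) = (1.35×10⁻¹⁵, -3.08×10⁻¹⁵, 0) N.
|F| = 3.36×10⁻¹⁵ N.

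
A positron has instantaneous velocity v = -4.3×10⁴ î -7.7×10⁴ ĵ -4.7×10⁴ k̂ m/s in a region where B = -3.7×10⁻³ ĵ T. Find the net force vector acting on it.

v×B = (-174, 0, 159) N/C.
F = q v×B = (1.602×10⁻¹⁹ C)·(-174, 0, 159) = (-2.79×10⁻¹⁷, 0, 2.55×10⁻¹⁷) N.

F ≈ (-2.79×10⁻¹⁷, 0, 2.55×10⁻¹⁷) N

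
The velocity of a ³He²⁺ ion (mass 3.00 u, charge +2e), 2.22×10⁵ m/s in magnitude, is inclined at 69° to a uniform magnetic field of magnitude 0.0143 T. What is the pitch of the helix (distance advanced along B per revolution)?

p ≈ 0.544 m

v∥ = v cosθ = 2.22×10⁵·cos69° ≈ 7.956×10⁴ m/s.
T = 2πm/(|q|B) = 2π(4.983×10⁻²⁷)/((3.204×10⁻¹⁹)(0.0143)) ≈ 6.833×10⁻⁶ s.
pitch = v∥ T = (7.956×10⁴)(6.833×10⁻⁶) ≈ 0.544 m.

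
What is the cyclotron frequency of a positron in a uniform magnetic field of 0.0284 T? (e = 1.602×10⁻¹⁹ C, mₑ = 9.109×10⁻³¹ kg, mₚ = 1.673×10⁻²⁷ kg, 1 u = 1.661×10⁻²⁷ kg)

f ≈ 7.95×10⁸ Hz

f = |q|B/(2πm).
f = (1.602×10⁻¹⁹)(0.0284)/(2π·9.109×10⁻³¹) ≈ 7.95×10⁸ Hz.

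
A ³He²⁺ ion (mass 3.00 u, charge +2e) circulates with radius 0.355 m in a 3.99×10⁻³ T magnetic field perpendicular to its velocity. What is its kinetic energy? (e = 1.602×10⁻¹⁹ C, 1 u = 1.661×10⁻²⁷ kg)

KE ≈ 2.07×10⁻¹⁷ J

v = |q|Br/m, then KE = ½mv² = (qBr)²/(2m).
v = (3.204×10⁻¹⁹)(3.99×10⁻³)(0.355)/4.983×10⁻²⁷ ≈ 9.108×10⁴ m/s.
KE = ½(4.983×10⁻²⁷)(9.108×10⁴)² ≈ 2.07×10⁻¹⁷ J.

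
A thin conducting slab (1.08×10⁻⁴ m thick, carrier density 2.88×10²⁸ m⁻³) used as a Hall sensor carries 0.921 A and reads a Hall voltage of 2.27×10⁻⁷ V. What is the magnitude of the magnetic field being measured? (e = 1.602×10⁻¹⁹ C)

From V_H = IB/(n e t), B = V_H n e t / I.
B = (2.27×10⁻⁷)(2.88×10²⁸)(1.602×10⁻¹⁹)(1.08×10⁻⁴)/0.921 ≈ 0.123 T.

B ≈ 0.123 T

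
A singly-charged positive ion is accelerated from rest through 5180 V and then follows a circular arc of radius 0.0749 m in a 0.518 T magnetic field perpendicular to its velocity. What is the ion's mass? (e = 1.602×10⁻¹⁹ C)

Combine |q|V = ½mv² and r = mv/(|q|B): eliminate v to get m = qB²r²/(2V).
m = (1.602×10⁻¹⁹)(0.518)²(0.0749)²/(2·5180) ≈ 2.33×10⁻²⁶ kg.

m ≈ 2.33×10⁻²⁶ kg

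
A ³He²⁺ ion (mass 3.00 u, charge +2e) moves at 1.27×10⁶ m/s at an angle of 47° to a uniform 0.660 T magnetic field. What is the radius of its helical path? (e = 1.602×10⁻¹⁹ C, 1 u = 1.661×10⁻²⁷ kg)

r ≈ 0.0219 m

v⊥ = v sinθ = 1.27×10⁶·sin47° ≈ 9.288×10⁵ m/s.
r = m v⊥/(|q|B) = (4.983×10⁻²⁷)(9.288×10⁵)/((3.204×10⁻¹⁹)(0.660)) ≈ 0.0219 m.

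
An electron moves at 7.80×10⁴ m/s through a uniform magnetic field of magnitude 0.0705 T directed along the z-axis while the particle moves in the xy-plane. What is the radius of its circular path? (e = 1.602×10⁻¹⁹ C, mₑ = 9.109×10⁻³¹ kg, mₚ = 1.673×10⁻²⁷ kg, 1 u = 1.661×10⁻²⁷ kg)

The magnetic force provides the centripetal force: |q|vB = mv²/r.
r = mv/(|q|B) = (9.109×10⁻³¹)(7.80×10⁴)/((1.602×10⁻¹⁹)(0.0705)) ≈ 6.29×10⁻⁶ m.

r ≈ 6.29×10⁻⁶ m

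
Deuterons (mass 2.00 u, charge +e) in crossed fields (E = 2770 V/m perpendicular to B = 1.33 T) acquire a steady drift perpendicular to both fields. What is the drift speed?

v_d ≈ 2080 m/s

The E×B drift speed is v_d = E/B.
v_d = 2770/1.33 = 2080 m/s.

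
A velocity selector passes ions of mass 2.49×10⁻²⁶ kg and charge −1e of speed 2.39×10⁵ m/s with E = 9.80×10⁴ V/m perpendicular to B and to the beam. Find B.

Balance of forces in the selector: qE = qvB ⇒ B = E/v.
B = 9.80×10⁴/2.39×10⁵ = 0.410 T.

B = 0.410 T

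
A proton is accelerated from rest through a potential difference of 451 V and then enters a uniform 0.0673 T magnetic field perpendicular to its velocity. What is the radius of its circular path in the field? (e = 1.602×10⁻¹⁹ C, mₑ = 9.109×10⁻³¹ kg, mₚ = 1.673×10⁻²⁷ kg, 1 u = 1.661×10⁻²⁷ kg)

r ≈ 0.0456 m

Acceleration: |q|V = ½mv² ⇒ v = √(2|q|V/m) = √(2·1.602×10⁻¹⁹·451/1.673×10⁻²⁷) ≈ 2.939×10⁵ m/s.
In the field: r = mv/(|q|B) = (1.673×10⁻²⁷)(2.939×10⁵)/((1.602×10⁻¹⁹)(0.0673)) ≈ 0.0456 m.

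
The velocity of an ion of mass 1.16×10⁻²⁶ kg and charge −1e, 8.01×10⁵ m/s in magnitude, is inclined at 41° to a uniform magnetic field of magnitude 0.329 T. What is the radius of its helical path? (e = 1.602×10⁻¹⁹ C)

v⊥ = v sinθ = 8.01×10⁵·sin41° ≈ 5.255×10⁵ m/s.
r = m v⊥/(|q|B) = (1.16×10⁻²⁶)(5.255×10⁵)/((1.602×10⁻¹⁹)(0.329)) ≈ 0.116 m.

r ≈ 0.116 m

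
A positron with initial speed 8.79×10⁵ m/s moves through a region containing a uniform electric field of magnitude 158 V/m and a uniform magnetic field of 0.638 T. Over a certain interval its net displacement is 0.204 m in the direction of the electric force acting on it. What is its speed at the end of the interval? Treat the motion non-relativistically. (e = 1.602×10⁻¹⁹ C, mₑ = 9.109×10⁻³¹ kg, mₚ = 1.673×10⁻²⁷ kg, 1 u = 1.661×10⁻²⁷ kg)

B does no work; ΔKE = |q|E d.
½mv_f² = ½mv₀² + |q|Ed = ½(9.109×10⁻³¹)(8.79×10⁵)² + (1.602×10⁻¹⁹)(158)(0.204) ≈ 3.519×10⁻¹⁹ J + 5.164×10⁻¹⁸ J ≈ 5.515×10⁻¹⁸ J.
v_f = √(2·5.515×10⁻¹⁸/9.109×10⁻³¹) ≈ 3.48×10⁶ m/s.

v_f ≈ 3.48×10⁶ m/s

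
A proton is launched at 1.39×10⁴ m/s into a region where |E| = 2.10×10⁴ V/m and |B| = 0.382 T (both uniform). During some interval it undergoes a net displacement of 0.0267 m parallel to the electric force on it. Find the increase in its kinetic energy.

The magnetic force is always ⟂ v and does no work; only the electric force changes KE.
ΔKE = F_E · d = |q|E d = (1.602×10⁻¹⁹)(2.10×10⁴)(0.0267) ≈ 8.98×10⁻¹⁷ J.

ΔKE ≈ 8.98×10⁻¹⁷ J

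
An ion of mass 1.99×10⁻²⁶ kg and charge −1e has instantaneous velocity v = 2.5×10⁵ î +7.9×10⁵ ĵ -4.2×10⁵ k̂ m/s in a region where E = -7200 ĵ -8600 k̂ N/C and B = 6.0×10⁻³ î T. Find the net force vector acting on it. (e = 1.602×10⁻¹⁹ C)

F ≈ (0, 1.56×10⁻¹⁵, 2.14×10⁻¹⁵) N

v×B = (0, -2520, -4740) N/C.
E + v×B = (0, -9720, -1.33×10⁴) N/C.
F = q(E + v×B) = (−1.602×10⁻¹⁹ C)·(0, -9720, -1.33×10⁴) = (0, 1.56×10⁻¹⁵, 2.14×10⁻¹⁵) N.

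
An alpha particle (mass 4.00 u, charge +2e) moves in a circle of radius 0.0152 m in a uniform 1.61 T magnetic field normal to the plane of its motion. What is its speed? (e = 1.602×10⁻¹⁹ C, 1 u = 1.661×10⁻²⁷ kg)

From |q|vB = mv²/r, v = |q|Br/m.
v = (3.204×10⁻¹⁹)(1.61)(0.0152)/6.644×10⁻²⁷ ≈ 1.18×10⁶ m/s.

v ≈ 1.18×10⁶ m/s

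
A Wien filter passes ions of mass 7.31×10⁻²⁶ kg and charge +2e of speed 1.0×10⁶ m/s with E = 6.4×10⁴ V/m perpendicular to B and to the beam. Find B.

Balance of forces in the selector: qE = qvB ⇒ B = E/v.
B = 6.4×10⁴/1.0×10⁶ = 0.064 T.

B = 0.064 T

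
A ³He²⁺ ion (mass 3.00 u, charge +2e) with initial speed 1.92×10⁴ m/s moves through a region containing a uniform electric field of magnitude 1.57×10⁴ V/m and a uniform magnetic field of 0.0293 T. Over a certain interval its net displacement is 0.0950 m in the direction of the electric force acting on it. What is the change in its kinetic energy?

ΔKE ≈ 4.78×10⁻¹⁶ J

The magnetic force is always ⟂ v and does no work; only the electric force changes KE.
ΔKE = F_E · d = |q|E d = (3.204×10⁻¹⁹)(1.57×10⁴)(0.0950) ≈ 4.78×10⁻¹⁶ J.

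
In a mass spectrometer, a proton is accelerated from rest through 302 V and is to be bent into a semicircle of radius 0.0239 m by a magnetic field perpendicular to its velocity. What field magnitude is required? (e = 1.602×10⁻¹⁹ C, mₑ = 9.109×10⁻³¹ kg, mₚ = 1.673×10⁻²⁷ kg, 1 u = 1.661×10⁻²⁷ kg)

B ≈ 0.105 T

v = √(2|q|V/m) = √(2·1.602×10⁻¹⁹·302/1.673×10⁻²⁷) ≈ 2.405×10⁵ m/s.
B = mv/(|q|r) = (1.673×10⁻²⁷)(2.405×10⁵)/((1.602×10⁻¹⁹)(0.0239)) ≈ 0.105 T.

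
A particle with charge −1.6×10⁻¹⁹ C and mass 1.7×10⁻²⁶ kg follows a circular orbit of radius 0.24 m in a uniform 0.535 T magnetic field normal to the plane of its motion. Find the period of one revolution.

T ≈ 1.25×10⁻⁶ s

The cyclotron period depends only on m, q, B: T = 2πm/(|q|B).
T = 2π(1.7×10⁻²⁶)/((1.6×10⁻¹⁹)(0.535)) ≈ 1.25×10⁻⁶ s.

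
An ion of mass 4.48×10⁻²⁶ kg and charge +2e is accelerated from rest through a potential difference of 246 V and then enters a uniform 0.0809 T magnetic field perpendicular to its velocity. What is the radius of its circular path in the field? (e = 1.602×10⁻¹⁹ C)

r ≈ 0.103 m

Acceleration: |q|V = ½mv² ⇒ v = √(2|q|V/m) = √(2·3.204×10⁻¹⁹·246/4.48×10⁻²⁶) ≈ 5.932×10⁴ m/s.
In the field: r = mv/(|q|B) = (4.48×10⁻²⁶)(5.932×10⁴)/((3.204×10⁻¹⁹)(0.0809)) ≈ 0.103 m.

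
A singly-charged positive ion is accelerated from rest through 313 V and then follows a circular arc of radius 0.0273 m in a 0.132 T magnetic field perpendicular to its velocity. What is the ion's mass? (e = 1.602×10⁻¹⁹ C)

Combine |q|V = ½mv² and r = mv/(|q|B): eliminate v to get m = qB²r²/(2V).
m = (1.602×10⁻¹⁹)(0.132)²(0.0273)²/(2·313) ≈ 3.32×10⁻²⁷ kg.

m ≈ 3.32×10⁻²⁷ kg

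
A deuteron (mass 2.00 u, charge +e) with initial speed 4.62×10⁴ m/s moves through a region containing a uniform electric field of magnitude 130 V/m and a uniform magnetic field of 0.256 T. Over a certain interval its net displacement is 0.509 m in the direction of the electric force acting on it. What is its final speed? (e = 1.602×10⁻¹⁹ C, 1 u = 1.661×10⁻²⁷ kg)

B does no work; ΔKE = |q|E d.
½mv_f² = ½mv₀² + |q|Ed = ½(3.322×10⁻²⁷)(4.62×10⁴)² + (1.602×10⁻¹⁹)(130)(0.509) ≈ 3.545×10⁻¹⁸ J + 1.060×10⁻¹⁷ J ≈ 1.415×10⁻¹⁷ J.
v_f = √(2·1.415×10⁻¹⁷/3.322×10⁻²⁷) ≈ 9.23×10⁴ m/s.

v_f ≈ 9.23×10⁴ m/s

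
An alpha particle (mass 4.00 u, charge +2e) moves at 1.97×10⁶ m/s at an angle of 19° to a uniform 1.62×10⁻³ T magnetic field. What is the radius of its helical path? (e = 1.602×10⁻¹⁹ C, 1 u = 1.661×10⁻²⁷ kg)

v⊥ = v sinθ = 1.97×10⁶·sin19° ≈ 6.414×10⁵ m/s.
r = m v⊥/(|q|B) = (6.644×10⁻²⁷)(6.414×10⁵)/((3.204×10⁻¹⁹)(1.62×10⁻³)) ≈ 8.21 m.

r ≈ 8.21 m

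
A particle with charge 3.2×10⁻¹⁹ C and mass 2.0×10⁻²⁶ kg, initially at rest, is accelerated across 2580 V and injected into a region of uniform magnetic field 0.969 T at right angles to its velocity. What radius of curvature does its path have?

r ≈ 0.0185 m

Acceleration: |q|V = ½mv² ⇒ v = √(2|q|V/m) = √(2·3.2×10⁻¹⁹·2580/2.0×10⁻²⁶) ≈ 2.873×10⁵ m/s.
In the field: r = mv/(|q|B) = (2.0×10⁻²⁶)(2.873×10⁵)/((3.2×10⁻¹⁹)(0.969)) ≈ 0.0185 m.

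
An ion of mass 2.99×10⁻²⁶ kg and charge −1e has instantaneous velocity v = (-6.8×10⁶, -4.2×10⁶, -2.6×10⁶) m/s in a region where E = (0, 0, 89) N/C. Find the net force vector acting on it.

F ≈ (0, 0, -1.43×10⁻¹⁷) N

Only an electric field acts, so F = qE = (−1.602×10⁻¹⁹ C)·(0, 0, 89.0) = (0, 0, -1.43×10⁻¹⁷) N.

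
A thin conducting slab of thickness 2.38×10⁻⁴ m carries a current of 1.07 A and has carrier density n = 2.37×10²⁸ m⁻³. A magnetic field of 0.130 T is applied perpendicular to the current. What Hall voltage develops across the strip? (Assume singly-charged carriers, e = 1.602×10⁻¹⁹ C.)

V_H = IB/(n e t).
V_H = (1.07)(0.130)/((2.37×10²⁸)(1.602×10⁻¹⁹)(2.38×10⁻⁴)) ≈ 1.54×10⁻⁷ V.

V_H ≈ 1.54×10⁻⁷ V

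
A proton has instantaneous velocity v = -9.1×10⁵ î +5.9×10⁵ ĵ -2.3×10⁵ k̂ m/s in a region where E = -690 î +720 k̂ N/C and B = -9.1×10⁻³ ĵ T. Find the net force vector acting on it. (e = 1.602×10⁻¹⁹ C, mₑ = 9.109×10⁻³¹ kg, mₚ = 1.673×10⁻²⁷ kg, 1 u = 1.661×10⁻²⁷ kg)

F ≈ (-4.46×10⁻¹⁶, 0, 1.44×10⁻¹⁵) N

v×B = (-2090, 0, 8280) N/C.
E + v×B = (-2780, 0, 9000) N/C.
F = q(E + v×B) = (1.602×10⁻¹⁹ C)·(-2780, 0, 9000) = (-4.46×10⁻¹⁶, 0, 1.44×10⁻¹⁵) N.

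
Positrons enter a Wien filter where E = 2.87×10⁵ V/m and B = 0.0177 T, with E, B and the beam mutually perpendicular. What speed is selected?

Straight-line motion ⇒ electric and magnetic forces cancel, so E = vB.
v = E/B = 2.87×10⁵/0.0177 = 1.62×10⁷ m/s.

v = 1.62×10⁷ m/s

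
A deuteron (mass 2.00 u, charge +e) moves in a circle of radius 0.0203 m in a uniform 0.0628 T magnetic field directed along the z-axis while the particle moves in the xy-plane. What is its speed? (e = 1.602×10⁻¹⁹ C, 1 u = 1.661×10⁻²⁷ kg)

From |q|vB = mv²/r, v = |q|Br/m.
v = (1.602×10⁻¹⁹)(0.0628)(0.0203)/3.322×10⁻²⁷ ≈ 6.15×10⁴ m/s.

v ≈ 6.15×10⁴ m/s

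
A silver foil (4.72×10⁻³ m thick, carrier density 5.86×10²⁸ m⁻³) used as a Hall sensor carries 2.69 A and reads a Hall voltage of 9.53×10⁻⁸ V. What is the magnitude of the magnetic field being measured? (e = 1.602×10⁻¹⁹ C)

B ≈ 1.57 T

From V_H = IB/(n e t), B = V_H n e t / I.
B = (9.53×10⁻⁸)(5.86×10²⁸)(1.602×10⁻¹⁹)(4.72×10⁻³)/2.69 ≈ 1.57 T.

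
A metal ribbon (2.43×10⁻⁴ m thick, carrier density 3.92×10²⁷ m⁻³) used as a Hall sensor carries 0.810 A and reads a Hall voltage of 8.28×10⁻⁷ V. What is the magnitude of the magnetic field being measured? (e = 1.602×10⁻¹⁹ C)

From V_H = IB/(n e t), B = V_H n e t / I.
B = (8.28×10⁻⁷)(3.92×10²⁷)(1.602×10⁻¹⁹)(2.43×10⁻⁴)/0.810 ≈ 0.156 T.

B ≈ 0.156 T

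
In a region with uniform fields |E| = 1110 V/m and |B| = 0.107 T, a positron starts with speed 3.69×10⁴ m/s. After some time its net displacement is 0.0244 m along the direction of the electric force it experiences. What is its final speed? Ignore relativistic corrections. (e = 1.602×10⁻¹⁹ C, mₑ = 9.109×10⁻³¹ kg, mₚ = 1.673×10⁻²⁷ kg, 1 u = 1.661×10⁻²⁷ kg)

v_f ≈ 3.09×10⁶ m/s

B does no work; ΔKE = |q|E d.
½mv_f² = ½mv₀² + |q|Ed = ½(9.109×10⁻³¹)(3.69×10⁴)² + (1.602×10⁻¹⁹)(1110)(0.0244) ≈ 6.201×10⁻²² J + 4.339×10⁻¹⁸ J ≈ 4.339×10⁻¹⁸ J.
v_f = √(2·4.339×10⁻¹⁸/9.109×10⁻³¹) ≈ 3.09×10⁶ m/s.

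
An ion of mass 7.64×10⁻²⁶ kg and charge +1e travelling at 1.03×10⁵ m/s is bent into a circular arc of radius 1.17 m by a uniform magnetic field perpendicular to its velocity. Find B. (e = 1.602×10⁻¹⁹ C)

From |q|vB = mv²/r, B = mv/(|q|r).
B = (7.64×10⁻²⁶)(1.03×10⁵)/((1.602×10⁻¹⁹)(1.17)) ≈ 0.0420 T.

B ≈ 0.0420 T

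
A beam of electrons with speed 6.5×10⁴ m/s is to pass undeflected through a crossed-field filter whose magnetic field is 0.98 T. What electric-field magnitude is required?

For straight-line motion qE = qvB, so E = vB.
E = 6.5×10⁴ × 0.98 = 6.4×10⁴ V/m.

E = 6.4×10⁴ V/m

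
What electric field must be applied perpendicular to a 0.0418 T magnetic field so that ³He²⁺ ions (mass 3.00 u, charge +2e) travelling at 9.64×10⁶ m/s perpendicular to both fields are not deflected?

For straight-line motion qE = qvB, so E = vB.
E = 9.64×10⁶ × 0.0418 = 4.03×10⁵ V/m.

E = 4.03×10⁵ V/m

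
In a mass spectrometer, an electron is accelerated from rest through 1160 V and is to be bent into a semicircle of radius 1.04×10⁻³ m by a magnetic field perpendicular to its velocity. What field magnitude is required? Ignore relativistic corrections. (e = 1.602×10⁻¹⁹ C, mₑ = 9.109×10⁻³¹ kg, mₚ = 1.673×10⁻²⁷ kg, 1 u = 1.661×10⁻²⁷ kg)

B ≈ 0.110 T

v = √(2|q|V/m) = √(2·1.602×10⁻¹⁹·1160/9.109×10⁻³¹) ≈ 2.020×10⁷ m/s.
B = mv/(|q|r) = (9.109×10⁻³¹)(2.020×10⁷)/((1.602×10⁻¹⁹)(1.04×10⁻³)) ≈ 0.110 T.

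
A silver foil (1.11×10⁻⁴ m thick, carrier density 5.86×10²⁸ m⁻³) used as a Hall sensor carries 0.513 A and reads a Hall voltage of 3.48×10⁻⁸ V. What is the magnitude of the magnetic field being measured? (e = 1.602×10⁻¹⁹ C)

From V_H = IB/(n e t), B = V_H n e t / I.
B = (3.48×10⁻⁸)(5.86×10²⁸)(1.602×10⁻¹⁹)(1.11×10⁻⁴)/0.513 ≈ 0.0707 T.

B ≈ 0.0707 T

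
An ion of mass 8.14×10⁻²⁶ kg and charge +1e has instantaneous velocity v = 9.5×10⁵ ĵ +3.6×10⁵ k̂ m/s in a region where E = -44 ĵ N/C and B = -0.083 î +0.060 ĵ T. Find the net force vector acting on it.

F ≈ (-3.46×10⁻¹⁵, -4.79×10⁻¹⁵, 1.26×10⁻¹⁴) N

v×B = (-2.16×10⁴, -2.99×10⁴, 7.88×10⁴) N/C.
E + v×B = (-2.16×10⁴, -2.99×10⁴, 7.88×10⁴) N/C.
F = q(E + v×B) = (1.602×10⁻¹⁹ C)·(-2.16×10⁴, -2.99×10⁴, 7.88×10⁴) = (-3.46×10⁻¹⁵, -4.79×10⁻¹⁵, 1.26×10⁻¹⁴) N.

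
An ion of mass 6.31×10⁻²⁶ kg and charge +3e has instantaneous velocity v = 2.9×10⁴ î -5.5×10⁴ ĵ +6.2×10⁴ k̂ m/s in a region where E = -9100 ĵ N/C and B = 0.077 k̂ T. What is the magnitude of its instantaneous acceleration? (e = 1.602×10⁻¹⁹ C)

|a| ≈ 9.21×10¹⁰ m/s²

v×B = (-4240, -2230, 0) N/C.
E + v×B = (-4240, -1.13×10⁴, 0) N/C.
F = q(E + v×B) = (4.806×10⁻¹⁹ C)·(-4240, -1.13×10⁴, 0) = (-2.04×10⁻¹⁵, -5.45×10⁻¹⁵, 0) N.
|a| = |F|/m = 5.815×10⁻¹⁵/6.31×10⁻²⁶ ≈ 9.21×10¹⁰ m/s².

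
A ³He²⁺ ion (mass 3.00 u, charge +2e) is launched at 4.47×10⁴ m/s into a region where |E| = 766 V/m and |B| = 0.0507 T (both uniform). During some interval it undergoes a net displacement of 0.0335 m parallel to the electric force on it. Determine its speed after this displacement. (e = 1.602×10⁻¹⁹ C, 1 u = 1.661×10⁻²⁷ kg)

B does no work; ΔKE = |q|E d.
½mv_f² = ½mv₀² + |q|Ed = ½(4.983×10⁻²⁷)(4.47×10⁴)² + (3.204×10⁻¹⁹)(766)(0.0335) ≈ 4.978×10⁻¹⁸ J + 8.222×10⁻¹⁸ J ≈ 1.320×10⁻¹⁷ J.
v_f = √(2·1.320×10⁻¹⁷/4.983×10⁻²⁷) ≈ 7.28×10⁴ m/s.

v_f ≈ 7.28×10⁴ m/s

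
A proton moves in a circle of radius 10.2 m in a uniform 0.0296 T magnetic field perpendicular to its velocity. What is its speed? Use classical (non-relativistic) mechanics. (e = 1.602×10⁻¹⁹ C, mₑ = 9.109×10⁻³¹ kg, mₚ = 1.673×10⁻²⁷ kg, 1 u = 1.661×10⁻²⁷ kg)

v ≈ 2.89×10⁷ m/s

From |q|vB = mv²/r, v = |q|Br/m.
v = (1.602×10⁻¹⁹)(0.0296)(10.2)/1.673×10⁻²⁷ ≈ 2.89×10⁷ m/s.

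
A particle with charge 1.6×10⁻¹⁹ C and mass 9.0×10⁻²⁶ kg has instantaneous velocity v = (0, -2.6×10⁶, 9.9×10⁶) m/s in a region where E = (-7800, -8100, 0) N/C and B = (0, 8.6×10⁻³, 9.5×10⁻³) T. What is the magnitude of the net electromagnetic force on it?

v×B = (-1.10×10⁵, 0, 0) N/C.
E + v×B = (-1.18×10⁵, -8100, 0) N/C.
F = q(E + v×B) = (1.6×10⁻¹⁹ C)·(-1.18×10⁵, -8100, 0) = (-1.88×10⁻¹⁴, -1.30×10⁻¹⁵, 0) N.
|F| = 1.89×10⁻¹⁴ N.

|F| ≈ 1.89×10⁻¹⁴ N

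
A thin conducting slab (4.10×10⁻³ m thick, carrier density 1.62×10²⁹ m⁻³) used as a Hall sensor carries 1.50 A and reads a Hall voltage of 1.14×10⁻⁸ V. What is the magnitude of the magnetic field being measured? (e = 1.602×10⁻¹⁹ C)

From V_H = IB/(n e t), B = V_H n e t / I.
B = (1.14×10⁻⁸)(1.62×10²⁹)(1.602×10⁻¹⁹)(4.10×10⁻³)/1.50 ≈ 0.809 T.

B ≈ 0.809 T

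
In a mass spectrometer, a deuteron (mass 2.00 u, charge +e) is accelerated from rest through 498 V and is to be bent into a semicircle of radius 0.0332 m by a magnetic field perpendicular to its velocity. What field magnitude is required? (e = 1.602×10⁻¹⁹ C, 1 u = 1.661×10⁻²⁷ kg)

B ≈ 0.137 T

v = √(2|q|V/m) = √(2·1.602×10⁻¹⁹·498/3.322×10⁻²⁷) ≈ 2.192×10⁵ m/s.
B = mv/(|q|r) = (3.322×10⁻²⁷)(2.192×10⁵)/((1.602×10⁻¹⁹)(0.0332)) ≈ 0.137 T.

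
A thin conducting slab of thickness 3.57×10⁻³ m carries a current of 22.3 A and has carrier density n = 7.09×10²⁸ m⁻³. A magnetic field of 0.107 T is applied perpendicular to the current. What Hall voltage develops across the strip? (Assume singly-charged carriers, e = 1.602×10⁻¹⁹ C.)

V_H = IB/(n e t).
V_H = (22.3)(0.107)/((7.09×10²⁸)(1.602×10⁻¹⁹)(3.57×10⁻³)) ≈ 5.88×10⁻⁸ V.

V_H ≈ 5.88×10⁻⁸ V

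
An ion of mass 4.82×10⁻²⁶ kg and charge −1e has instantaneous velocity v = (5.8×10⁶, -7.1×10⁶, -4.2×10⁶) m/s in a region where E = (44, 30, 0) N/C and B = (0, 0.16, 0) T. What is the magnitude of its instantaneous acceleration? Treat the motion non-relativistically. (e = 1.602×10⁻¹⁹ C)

v×B = (6.72×10⁵, 0, 9.28×10⁵) N/C.
E + v×B = (6.72×10⁵, 30.0, 9.28×10⁵) N/C.
F = q(E + v×B) = (−1.602×10⁻¹⁹ C)·(6.72×10⁵, 30.0, 9.28×10⁵) = (-1.08×10⁻¹³, -4.81×10⁻¹⁸, -1.49×10⁻¹³) N.
|a| = |F|/m = 1.836×10⁻¹³/4.82×10⁻²⁶ ≈ 3.81×10¹² m/s².

|a| ≈ 3.81×10¹² m/s²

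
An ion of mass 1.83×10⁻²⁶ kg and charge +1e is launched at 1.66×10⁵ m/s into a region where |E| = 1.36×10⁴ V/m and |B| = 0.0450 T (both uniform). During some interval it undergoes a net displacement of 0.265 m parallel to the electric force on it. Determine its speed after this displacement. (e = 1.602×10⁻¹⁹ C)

v_f ≈ 3.01×10⁵ m/s

B does no work; ΔKE = |q|E d.
½mv_f² = ½mv₀² + |q|Ed = ½(1.83×10⁻²⁶)(1.66×10⁵)² + (1.602×10⁻¹⁹)(1.36×10⁴)(0.265) ≈ 2.521×10⁻¹⁶ J + 5.774×10⁻¹⁶ J ≈ 8.295×10⁻¹⁶ J.
v_f = √(2·8.295×10⁻¹⁶/1.83×10⁻²⁶) ≈ 3.01×10⁵ m/s.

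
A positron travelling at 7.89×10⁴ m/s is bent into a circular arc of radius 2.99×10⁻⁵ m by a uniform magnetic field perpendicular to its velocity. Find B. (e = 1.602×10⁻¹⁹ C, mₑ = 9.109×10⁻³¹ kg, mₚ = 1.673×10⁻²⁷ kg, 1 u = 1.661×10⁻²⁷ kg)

From |q|vB = mv²/r, B = mv/(|q|r).
B = (9.109×10⁻³¹)(7.89×10⁴)/((1.602×10⁻¹⁹)(2.99×10⁻⁵)) ≈ 0.0150 T.

B ≈ 0.0150 T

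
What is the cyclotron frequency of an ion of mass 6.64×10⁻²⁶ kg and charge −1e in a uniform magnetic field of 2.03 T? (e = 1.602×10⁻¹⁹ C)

f = |q|B/(2πm).
f = (1.602×10⁻¹⁹)(2.03)/(2π·6.64×10⁻²⁶) ≈ 7.79×10⁵ Hz.

f ≈ 7.79×10⁵ Hz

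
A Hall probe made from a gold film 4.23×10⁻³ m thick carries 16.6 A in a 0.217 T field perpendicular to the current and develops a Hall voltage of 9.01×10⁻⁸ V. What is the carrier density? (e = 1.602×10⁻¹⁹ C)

From V_H = IB/(n e t), n = IB/(V_H e t).
n = (16.6)(0.217)/((9.01×10⁻⁸)(1.602×10⁻¹⁹)(4.23×10⁻³)) ≈ 5.90×10²⁸ m⁻³.

n ≈ 5.90×10²⁸ m⁻³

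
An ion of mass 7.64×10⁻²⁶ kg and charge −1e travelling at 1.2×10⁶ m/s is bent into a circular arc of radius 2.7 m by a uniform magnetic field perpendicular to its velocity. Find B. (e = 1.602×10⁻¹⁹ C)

From |q|vB = mv²/r, B = mv/(|q|r).
B = (7.64×10⁻²⁶)(1.2×10⁶)/((1.602×10⁻¹⁹)(2.7)) ≈ 0.21 T.

B ≈ 0.21 T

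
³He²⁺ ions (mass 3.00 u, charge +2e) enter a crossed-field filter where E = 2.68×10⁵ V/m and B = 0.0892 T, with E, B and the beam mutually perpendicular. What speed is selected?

Straight-line motion ⇒ electric and magnetic forces cancel, so E = vB.
v = E/B = 2.68×10⁵/0.0892 = 3.00×10⁶ m/s.
The result is independent of the particle's charge and mass.

v = 3.00×10⁶ m/s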